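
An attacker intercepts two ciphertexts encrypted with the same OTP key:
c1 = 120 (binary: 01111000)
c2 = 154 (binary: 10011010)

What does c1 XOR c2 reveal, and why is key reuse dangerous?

Step 1: c1 XOR c2 = (m1 XOR k) XOR (m2 XOR k).
Step 2: By XOR associativity/commutativity: = m1 XOR m2 XOR k XOR k = m1 XOR m2.
Step 3: 01111000 XOR 10011010 = 11100010 = 226.
Step 4: The key cancels out! An attacker learns m1 XOR m2 = 226, revealing the relationship between plaintexts.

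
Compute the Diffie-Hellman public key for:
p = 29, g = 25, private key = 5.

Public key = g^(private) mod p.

Step 1: A = g^a mod p = 25^5 mod 29.
  25^1 mod 29 = 25
  25^2 mod 29 = (25 * 25) mod 29 = 16
  25^3 mod 29 = (16 * 25) mod 29 = 23
  25^4 mod 29 = (23 * 25) mod 29 = 24
  25^5 mod 29 = (24 * 25) mod 29 = 20
Result: A = 20.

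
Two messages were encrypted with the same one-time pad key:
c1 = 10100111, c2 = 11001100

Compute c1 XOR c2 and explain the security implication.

Step 1: c1 XOR c2 = (m1 XOR k) XOR (m2 XOR k).
Step 2: By XOR associativity/commutativity: = m1 XOR m2 XOR k XOR k = m1 XOR m2.
Step 3: 10100111 XOR 11001100 = 01101011 = 107.
Step 4: The key cancels out! An attacker learns m1 XOR m2 = 107, revealing the relationship between plaintexts.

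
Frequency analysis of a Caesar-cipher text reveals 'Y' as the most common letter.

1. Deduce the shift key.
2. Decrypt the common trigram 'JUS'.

Step 1: In English, 'E' is the most frequent letter (12.7%).
Step 2: The most frequent ciphertext letter is 'Y' (position 24).
Step 3: Shift = (24 - 4) mod 26 = 20.
Step 4: Decrypt 'JUS' by shifting back 20:
  J -> P
  U -> A
  S -> Y
Step 5: 'JUS' decrypts to 'PAY'.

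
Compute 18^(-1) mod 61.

Step 1: We need x such that 18 * x = 1 (mod 61).
Step 2: Using the extended Euclidean algorithm or trial:
  18 * 17 = 306 = 5 * 61 + 1.
Step 3: Since 306 mod 61 = 1, the inverse is x = 17.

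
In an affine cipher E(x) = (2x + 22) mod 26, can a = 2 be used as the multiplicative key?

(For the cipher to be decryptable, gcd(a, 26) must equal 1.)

Step 1: Compute gcd(2, 26).
Step 2: gcd(2, 26) = 2.
Since gcd = 2 != 1, 2 shares a common factor with 26, so it cannot be used.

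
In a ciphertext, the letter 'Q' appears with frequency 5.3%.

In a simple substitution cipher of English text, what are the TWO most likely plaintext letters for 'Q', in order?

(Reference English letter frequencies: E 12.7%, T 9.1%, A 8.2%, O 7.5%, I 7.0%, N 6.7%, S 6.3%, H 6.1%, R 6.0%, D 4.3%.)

Step 1: Observed frequency of 'Q' is 5.3%.
Step 2: Compute distances to each reference frequency and sort:
  R (6.0%): difference = 0.7% <-- BEST
  H (6.1%): difference = 0.8% <-- RUNNER-UP
  S (6.3%): difference = 1.0%
  D (4.3%): difference = 1.0%
  N (6.7%): difference = 1.4%
Step 3: Most likely is 'R' (6.0%, diff 0.7%); second most likely is 'H' (6.1%, diff 0.8%).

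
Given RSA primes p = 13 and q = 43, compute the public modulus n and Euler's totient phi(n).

Step 1: n = p * q = 13 * 43 = 559.
Step 2: phi(n) = (p-1)(q-1) = 12 * 42 = 504.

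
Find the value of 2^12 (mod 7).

Step 1: Compute 2^12 mod 7 step by step, reducing modulo 7 at each step.
  2^1 mod 7 = 2
  2^2 mod 7 = (2 * 2) mod 7 = 4
  2^3 mod 7 = (4 * 2) mod 7 = 1
  2^4 mod 7 = (1 * 2) mod 7 = 2
  2^5 mod 7 = (2 * 2) mod 7 = 4
  2^6 mod 7 = (4 * 2) mod 7 = 1
  2^7 mod 7 = (1 * 2) mod 7 = 2
  2^8 mod 7 = (2 * 2) mod 7 = 4
  2^9 mod 7 = (4 * 2) mod 7 = 1
  2^10 mod 7 = (1 * 2) mod 7 = 2
  2^11 mod 7 = (2 * 2) mod 7 = 4
  2^12 mod 7 = (4 * 2) mod 7 = 1
Step 2: Result = 1.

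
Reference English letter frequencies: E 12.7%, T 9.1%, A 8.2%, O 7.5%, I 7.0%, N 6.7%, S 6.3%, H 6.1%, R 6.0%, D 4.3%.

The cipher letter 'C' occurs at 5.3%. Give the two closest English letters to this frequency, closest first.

Step 1: Observed frequency of 'C' is 5.3%.
Step 2: Compute distances to each reference frequency and sort:
  R (6.0%): difference = 0.7% <-- BEST
  H (6.1%): difference = 0.8% <-- RUNNER-UP
  S (6.3%): difference = 1.0%
  D (4.3%): difference = 1.0%
  N (6.7%): difference = 1.4%
Step 3: Most likely is 'R' (6.0%, diff 0.7%); second most likely is 'H' (6.1%, diff 0.8%).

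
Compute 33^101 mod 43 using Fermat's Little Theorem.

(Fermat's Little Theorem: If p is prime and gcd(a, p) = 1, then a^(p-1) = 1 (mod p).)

Step 1: Since 43 is prime, by Fermat's Little Theorem: 33^42 = 1 (mod 43).
Step 2: Reduce exponent: 101 mod 42 = 17.
Step 3: So 33^101 = 33^17 (mod 43).
Step 4: 33^17 mod 43 = 34.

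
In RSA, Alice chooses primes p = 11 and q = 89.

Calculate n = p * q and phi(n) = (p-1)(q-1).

Step 1: n = p * q = 11 * 89 = 979.
Step 2: phi(n) = (p-1)(q-1) = 10 * 88 = 880.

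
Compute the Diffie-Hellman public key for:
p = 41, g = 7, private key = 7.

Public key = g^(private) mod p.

Step 1: A = g^a mod p = 7^7 mod 41.
  7^1 mod 41 = 7
  7^2 mod 41 = (7 * 7) mod 41 = 8
  7^3 mod 41 = (8 * 7) mod 41 = 15
  7^4 mod 41 = (15 * 7) mod 41 = 23
  7^5 mod 41 = (23 * 7) mod 41 = 38
  7^6 mod 41 = (38 * 7) mod 41 = 20
  7^7 mod 41 = (20 * 7) mod 41 = 17
Result: A = 17.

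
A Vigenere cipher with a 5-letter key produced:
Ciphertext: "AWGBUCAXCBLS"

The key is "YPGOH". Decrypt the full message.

Step 1: Key 'YPGOH' has length 5. Extended key: YPGOHYPGOHYP
Step 2: Decrypt each position:
  A(0) - Y(24) = 2 = C
  W(22) - P(15) = 7 = H
  G(6) - G(6) = 0 = A
  B(1) - O(14) = 13 = N
  U(20) - H(7) = 13 = N
  C(2) - Y(24) = 4 = E
  A(0) - P(15) = 11 = L
  X(23) - G(6) = 17 = R
  C(2) - O(14) = 14 = O
  B(1) - H(7) = 20 = U
  L(11) - Y(24) = 13 = N
  S(18) - P(15) = 3 = D
Plaintext: CHANNELROUND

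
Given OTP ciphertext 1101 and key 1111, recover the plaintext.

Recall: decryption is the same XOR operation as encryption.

Step 1: XOR ciphertext with key:
  Ciphertext: 1101
  Key:        1111
  XOR:        0010
Step 2: Plaintext = 0010 = 2 in decimal.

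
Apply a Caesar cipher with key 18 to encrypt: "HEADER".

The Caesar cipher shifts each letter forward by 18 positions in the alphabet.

Step 1: For each letter, shift forward by 18 positions (mod 26).
  H (position 7) -> position (7+18) mod 26 = 25 -> Z
  E (position 4) -> position (4+18) mod 26 = 22 -> W
  A (position 0) -> position (0+18) mod 26 = 18 -> S
  D (position 3) -> position (3+18) mod 26 = 21 -> V
  E (position 4) -> position (4+18) mod 26 = 22 -> W
  R (position 17) -> position (17+18) mod 26 = 9 -> J
Result: ZWSVWJ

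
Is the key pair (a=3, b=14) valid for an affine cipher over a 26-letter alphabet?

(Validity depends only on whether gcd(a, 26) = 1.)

Step 1: Compute gcd(3, 26).
Step 2: gcd(3, 26) = 1.
Since gcd = 1, 3 is coprime with 26, so it is a valid key.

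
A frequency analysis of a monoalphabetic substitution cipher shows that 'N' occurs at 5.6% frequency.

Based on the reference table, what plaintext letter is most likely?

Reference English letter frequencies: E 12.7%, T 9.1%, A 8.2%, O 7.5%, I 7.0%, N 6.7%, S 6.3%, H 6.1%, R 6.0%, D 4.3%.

Step 1: The observed frequency is 5.6%.
Step 2: Compare with English frequencies:
  E: 12.7% (difference: 7.1%)
  T: 9.1% (difference: 3.5%)
  A: 8.2% (difference: 2.6%)
  O: 7.5% (difference: 1.9%)
  I: 7.0% (difference: 1.4%)
  N: 6.7% (difference: 1.1%)
  S: 6.3% (difference: 0.7%)
  H: 6.1% (difference: 0.5%)
  R: 6.0% (difference: 0.4%) <-- closest
  D: 4.3% (difference: 1.3%)
Step 3: 'N' most likely represents 'R' (frequency 6.0%).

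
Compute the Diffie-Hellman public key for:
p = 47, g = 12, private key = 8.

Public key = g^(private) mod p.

Step 1: A = g^a mod p = 12^8 mod 47.
  12^1 mod 47 = 12
  12^2 mod 47 = (12 * 12) mod 47 = 3
  12^3 mod 47 = (3 * 12) mod 47 = 36
  12^4 mod 47 = (36 * 12) mod 47 = 9
  12^5 mod 47 = (9 * 12) mod 47 = 14
  12^6 mod 47 = (14 * 12) mod 47 = 27
  12^7 mod 47 = (27 * 12) mod 47 = 42
  12^8 mod 47 = (42 * 12) mod 47 = 34
Result: A = 34.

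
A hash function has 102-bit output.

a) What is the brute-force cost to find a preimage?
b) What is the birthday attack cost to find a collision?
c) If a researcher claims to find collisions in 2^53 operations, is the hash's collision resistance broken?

Step 1: Preimage resistance requires brute-force of 2^102 operations.
Step 2: Collision resistance (birthday bound) = 2^(102/2) = 2^51.
Step 3: The claimed attack costs 2^53 operations.
Step 4: Since 2^53 >= 2^51, the claimed attack is no faster than the generic birthday attack, so this does not break collision resistance.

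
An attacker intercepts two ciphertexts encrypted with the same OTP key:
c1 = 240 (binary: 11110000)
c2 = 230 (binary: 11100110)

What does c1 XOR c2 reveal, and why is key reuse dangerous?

Step 1: c1 XOR c2 = (m1 XOR k) XOR (m2 XOR k).
Step 2: By XOR associativity/commutativity: = m1 XOR m2 XOR k XOR k = m1 XOR m2.
Step 3: 11110000 XOR 11100110 = 00010110 = 22.
Step 4: The key cancels out! An attacker learns m1 XOR m2 = 22, revealing the relationship between plaintexts.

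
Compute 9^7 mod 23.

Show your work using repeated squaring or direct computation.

Step 1: Compute 9^7 mod 23 step by step, reducing modulo 23 at each step.
  9^1 mod 23 = 9
  9^2 mod 23 = (9 * 9) mod 23 = 12
  9^3 mod 23 = (12 * 9) mod 23 = 16
  9^4 mod 23 = (16 * 9) mod 23 = 6
  9^5 mod 23 = (6 * 9) mod 23 = 8
  9^6 mod 23 = (8 * 9) mod 23 = 3
  9^7 mod 23 = (3 * 9) mod 23 = 4
Step 2: Result = 4.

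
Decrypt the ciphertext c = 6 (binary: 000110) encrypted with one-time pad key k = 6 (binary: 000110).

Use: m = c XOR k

Step 1: XOR ciphertext with key:
  Ciphertext: 000110
  Key:        000110
  XOR:        000000
Step 2: Plaintext = 000000 = 0 in decimal.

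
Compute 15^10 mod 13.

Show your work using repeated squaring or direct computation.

Step 1: Compute 15^10 mod 13 step by step, reducing modulo 13 at each step.
  15^1 mod 13 = 2
  15^2 mod 13 = (2 * 15) mod 13 = 4
  15^3 mod 13 = (4 * 15) mod 13 = 8
  15^4 mod 13 = (8 * 15) mod 13 = 3
  15^5 mod 13 = (3 * 15) mod 13 = 6
  15^6 mod 13 = (6 * 15) mod 13 = 12
  15^7 mod 13 = (12 * 15) mod 13 = 11
  15^8 mod 13 = (11 * 15) mod 13 = 9
  15^9 mod 13 = (9 * 15) mod 13 = 5
  15^10 mod 13 = (5 * 15) mod 13 = 10
Step 2: Result = 10.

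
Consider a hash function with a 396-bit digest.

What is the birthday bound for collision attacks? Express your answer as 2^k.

Step 1: The birthday paradox gives collision probability ~50% after sqrt(2^n) = 2^(n/2) hashes.
Step 2: For 396-bit output: 2^(396/2) = 2^198.
Step 3: Approximately 2^198 hash computations needed.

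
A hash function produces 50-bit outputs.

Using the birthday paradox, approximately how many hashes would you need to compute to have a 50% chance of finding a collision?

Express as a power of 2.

Step 1: The birthday paradox gives collision probability ~50% after sqrt(2^n) = 2^(n/2) hashes.
Step 2: For 50-bit output: 2^(50/2) = 2^25.
Step 3: Approximately 2^25 hash computations needed.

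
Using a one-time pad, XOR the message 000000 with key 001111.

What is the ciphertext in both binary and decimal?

Step 1: Write out the XOR operation bit by bit:
  Message: 000000
  Key:     001111
  XOR:     001111
Step 2: Convert to decimal: 001111 = 15.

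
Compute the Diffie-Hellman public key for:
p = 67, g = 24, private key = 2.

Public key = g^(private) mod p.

Step 1: A = g^a mod p = 24^2 mod 67.
  24^1 mod 67 = 24
  24^2 mod 67 = (24 * 24) mod 67 = 40
Result: A = 40.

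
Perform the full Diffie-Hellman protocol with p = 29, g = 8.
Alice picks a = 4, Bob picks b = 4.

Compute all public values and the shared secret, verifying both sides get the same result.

Step 1: A = g^a mod p = 8^4 mod 29 = 7.
Step 2: B = g^b mod p = 8^4 mod 29 = 7.
Step 3: Alice computes s = B^a mod p = 7^4 mod 29 = 23.
Step 4: Bob computes s = A^b mod p = 7^4 mod 29 = 23.
Both sides agree: shared secret = 23.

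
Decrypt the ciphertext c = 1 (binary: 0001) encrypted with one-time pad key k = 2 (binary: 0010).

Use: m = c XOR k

Step 1: XOR ciphertext with key:
  Ciphertext: 0001
  Key:        0010
  XOR:        0011
Step 2: Plaintext = 0011 = 3 in decimal.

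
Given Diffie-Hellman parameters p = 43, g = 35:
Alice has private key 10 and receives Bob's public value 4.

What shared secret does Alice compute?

Step 1: s = B^a mod p = 4^10 mod 43.
  4^1 mod 43 = 4
  4^2 mod 43 = (4 * 4) mod 43 = 16
  4^3 mod 43 = (16 * 4) mod 43 = 21
  4^4 mod 43 = (21 * 4) mod 43 = 41
  4^5 mod 43 = (41 * 4) mod 43 = 35
  4^6 mod 43 = (35 * 4) mod 43 = 11
  4^7 mod 43 = (11 * 4) mod 43 = 1
  4^8 mod 43 = (1 * 4) mod 43 = 4
  4^9 mod 43 = (4 * 4) mod 43 = 16
  4^10 mod 43 = (16 * 4) mod 43 = 21
Result: shared secret = 21.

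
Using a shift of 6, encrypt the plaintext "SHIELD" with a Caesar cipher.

Step 1: For each letter, shift forward by 6 positions (mod 26).
  S (position 18) -> position (18+6) mod 26 = 24 -> Y
  H (position 7) -> position (7+6) mod 26 = 13 -> N
  I (position 8) -> position (8+6) mod 26 = 14 -> O
  E (position 4) -> position (4+6) mod 26 = 10 -> K
  L (position 11) -> position (11+6) mod 26 = 17 -> R
  D (position 3) -> position (3+6) mod 26 = 9 -> J
Result: YNOKRJ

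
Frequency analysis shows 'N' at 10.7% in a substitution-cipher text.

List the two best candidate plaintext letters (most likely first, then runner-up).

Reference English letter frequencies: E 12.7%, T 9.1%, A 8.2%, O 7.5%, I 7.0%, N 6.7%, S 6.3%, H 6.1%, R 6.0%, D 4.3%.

Step 1: Observed frequency of 'N' is 10.7%.
Step 2: Compute distances to each reference frequency and sort:
  T (9.1%): difference = 1.6% <-- BEST
  E (12.7%): difference = 2.0% <-- RUNNER-UP
  A (8.2%): difference = 2.5%
  O (7.5%): difference = 3.2%
  I (7.0%): difference = 3.7%
Step 3: Most likely is 'T' (9.1%, diff 1.6%); second most likely is 'E' (12.7%, diff 2.0%).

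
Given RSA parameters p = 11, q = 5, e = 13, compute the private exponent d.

Step 1: n = 11 * 5 = 55.
Step 2: phi(n) = 10 * 4 = 40.
Step 3: Find d such that 13 * d = 1 (mod 40).
Step 4: d = 13^(-1) mod 40 = 37.
Verification: 13 * 37 = 481 = 12 * 40 + 1.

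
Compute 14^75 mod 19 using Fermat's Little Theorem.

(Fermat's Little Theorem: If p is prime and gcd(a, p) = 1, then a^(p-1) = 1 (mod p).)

Step 1: Since 19 is prime, by Fermat's Little Theorem: 14^18 = 1 (mod 19).
Step 2: Reduce exponent: 75 mod 18 = 3.
Step 3: So 14^75 = 14^3 (mod 19).
Step 4: 14^3 mod 19 = 8.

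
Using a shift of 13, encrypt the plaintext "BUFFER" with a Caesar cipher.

Step 1: For each letter, shift forward by 13 positions (mod 26).
  B (position 1) -> position (1+13) mod 26 = 14 -> O
  U (position 20) -> position (20+13) mod 26 = 7 -> H
  F (position 5) -> position (5+13) mod 26 = 18 -> S
  F (position 5) -> position (5+13) mod 26 = 18 -> S
  E (position 4) -> position (4+13) mod 26 = 17 -> R
  R (position 17) -> position (17+13) mod 26 = 4 -> E
Result: OHSSRE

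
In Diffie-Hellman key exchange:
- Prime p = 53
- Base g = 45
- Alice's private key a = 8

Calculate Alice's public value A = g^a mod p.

Step 1: A = g^a mod p = 45^8 mod 53.
  45^1 mod 53 = 45
  45^2 mod 53 = (45 * 45) mod 53 = 11
  45^3 mod 53 = (11 * 45) mod 53 = 18
  45^4 mod 53 = (18 * 45) mod 53 = 15
  45^5 mod 53 = (15 * 45) mod 53 = 39
  45^6 mod 53 = (39 * 45) mod 53 = 6
  45^7 mod 53 = (6 * 45) mod 53 = 5
  45^8 mod 53 = (5 * 45) mod 53 = 13
Result: A = 13.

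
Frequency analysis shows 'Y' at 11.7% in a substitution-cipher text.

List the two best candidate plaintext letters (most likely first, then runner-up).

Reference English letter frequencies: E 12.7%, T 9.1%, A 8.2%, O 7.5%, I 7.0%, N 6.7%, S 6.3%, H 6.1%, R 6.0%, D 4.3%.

Step 1: Observed frequency of 'Y' is 11.7%.
Step 2: Compute distances to each reference frequency and sort:
  E (12.7%): difference = 1.0% <-- BEST
  T (9.1%): difference = 2.6% <-- RUNNER-UP
  A (8.2%): difference = 3.5%
  O (7.5%): difference = 4.2%
  I (7.0%): difference = 4.7%
Step 3: Most likely is 'E' (12.7%, diff 1.0%); second most likely is 'T' (9.1%, diff 2.6%).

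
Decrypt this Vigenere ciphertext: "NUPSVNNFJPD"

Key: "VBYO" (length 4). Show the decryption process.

Step 1: Key 'VBYO' has length 4. Extended key: VBYOVBYOVBY
Step 2: Decrypt each position:
  N(13) - V(21) = 18 = S
  U(20) - B(1) = 19 = T
  P(15) - Y(24) = 17 = R
  S(18) - O(14) = 4 = E
  V(21) - V(21) = 0 = A
  N(13) - B(1) = 12 = M
  N(13) - Y(24) = 15 = P
  F(5) - O(14) = 17 = R
  J(9) - V(21) = 14 = O
  P(15) - B(1) = 14 = O
  D(3) - Y(24) = 5 = F
Plaintext: STREAMPROOF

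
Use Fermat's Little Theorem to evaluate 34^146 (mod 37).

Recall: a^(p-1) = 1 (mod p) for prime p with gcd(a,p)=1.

Step 1: Since 37 is prime, by Fermat's Little Theorem: 34^36 = 1 (mod 37).
Step 2: Reduce exponent: 146 mod 36 = 2.
Step 3: So 34^146 = 34^2 (mod 37).
Step 4: 34^2 mod 37 = 9.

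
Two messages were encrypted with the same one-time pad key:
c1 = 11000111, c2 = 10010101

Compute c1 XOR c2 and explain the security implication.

Step 1: c1 XOR c2 = (m1 XOR k) XOR (m2 XOR k).
Step 2: By XOR associativity/commutativity: = m1 XOR m2 XOR k XOR k = m1 XOR m2.
Step 3: 11000111 XOR 10010101 = 01010010 = 82.
Step 4: The key cancels out! An attacker learns m1 XOR m2 = 82, revealing the relationship between plaintexts.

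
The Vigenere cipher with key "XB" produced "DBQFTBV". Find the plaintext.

Step 1: Extend key: XBXBXBX
Step 2: Decrypt each letter (c - k) mod 26:
  D(3) - X(23) = (3-23) mod 26 = 6 = G
  B(1) - B(1) = (1-1) mod 26 = 0 = A
  Q(16) - X(23) = (16-23) mod 26 = 19 = T
  F(5) - B(1) = (5-1) mod 26 = 4 = E
  T(19) - X(23) = (19-23) mod 26 = 22 = W
  B(1) - B(1) = (1-1) mod 26 = 0 = A
  V(21) - X(23) = (21-23) mod 26 = 24 = Y
Plaintext: GATEWAY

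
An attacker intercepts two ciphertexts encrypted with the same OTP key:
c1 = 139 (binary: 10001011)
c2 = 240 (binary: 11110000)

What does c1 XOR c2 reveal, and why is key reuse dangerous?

Step 1: c1 XOR c2 = (m1 XOR k) XOR (m2 XOR k).
Step 2: By XOR associativity/commutativity: = m1 XOR m2 XOR k XOR k = m1 XOR m2.
Step 3: 10001011 XOR 11110000 = 01111011 = 123.
Step 4: The key cancels out! An attacker learns m1 XOR m2 = 123, revealing the relationship between plaintexts.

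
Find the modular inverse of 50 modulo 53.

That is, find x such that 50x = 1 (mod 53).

Step 1: We need x such that 50 * x = 1 (mod 53).
Step 2: Using the extended Euclidean algorithm or trial:
  50 * 35 = 1750 = 33 * 53 + 1.
Step 3: Since 1750 mod 53 = 1, the inverse is x = 35.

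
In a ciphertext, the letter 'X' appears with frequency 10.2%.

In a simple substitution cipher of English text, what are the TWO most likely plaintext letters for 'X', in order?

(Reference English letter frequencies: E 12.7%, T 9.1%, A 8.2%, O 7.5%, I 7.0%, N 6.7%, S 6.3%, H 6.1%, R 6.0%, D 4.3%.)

Step 1: Observed frequency of 'X' is 10.2%.
Step 2: Compute distances to each reference frequency and sort:
  T (9.1%): difference = 1.1% <-- BEST
  A (8.2%): difference = 2.0% <-- RUNNER-UP
  E (12.7%): difference = 2.5%
  O (7.5%): difference = 2.7%
  I (7.0%): difference = 3.2%
Step 3: Most likely is 'T' (9.1%, diff 1.1%); second most likely is 'A' (8.2%, diff 2.0%).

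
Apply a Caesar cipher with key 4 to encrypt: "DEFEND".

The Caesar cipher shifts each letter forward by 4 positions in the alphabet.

Step 1: For each letter, shift forward by 4 positions (mod 26).
  D (position 3) -> position (3+4) mod 26 = 7 -> H
  E (position 4) -> position (4+4) mod 26 = 8 -> I
  F (position 5) -> position (5+4) mod 26 = 9 -> J
  E (position 4) -> position (4+4) mod 26 = 8 -> I
  N (position 13) -> position (13+4) mod 26 = 17 -> R
  D (position 3) -> position (3+4) mod 26 = 7 -> H
Result: HIJIRH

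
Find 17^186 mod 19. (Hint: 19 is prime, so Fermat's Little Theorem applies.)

Step 1: Since 19 is prime, by Fermat's Little Theorem: 17^18 = 1 (mod 19).
Step 2: Reduce exponent: 186 mod 18 = 6.
Step 3: So 17^186 = 17^6 (mod 19).
Step 4: 17^6 mod 19 = 7.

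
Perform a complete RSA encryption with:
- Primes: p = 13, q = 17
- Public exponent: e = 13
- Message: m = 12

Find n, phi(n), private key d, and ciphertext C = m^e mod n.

Step 1: n = 13 * 17 = 221.
Step 2: phi(n) = (13-1)(17-1) = 12 * 16 = 192.
Step 3: Find d = 13^(-1) mod 192 = 133.
  Verify: 13 * 133 = 1729 = 1 (mod 192).
Step 4: C = 12^13 mod 221 = 116.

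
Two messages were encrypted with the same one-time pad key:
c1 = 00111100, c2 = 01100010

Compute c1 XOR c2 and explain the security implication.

Step 1: c1 XOR c2 = (m1 XOR k) XOR (m2 XOR k).
Step 2: By XOR associativity/commutativity: = m1 XOR m2 XOR k XOR k = m1 XOR m2.
Step 3: 00111100 XOR 01100010 = 01011110 = 94.
Step 4: The key cancels out! An attacker learns m1 XOR m2 = 94, revealing the relationship between plaintexts.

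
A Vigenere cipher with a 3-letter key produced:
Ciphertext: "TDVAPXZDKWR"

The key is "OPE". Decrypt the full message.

Step 1: Key 'OPE' has length 3. Extended key: OPEOPEOPEOP
Step 2: Decrypt each position:
  T(19) - O(14) = 5 = F
  D(3) - P(15) = 14 = O
  V(21) - E(4) = 17 = R
  A(0) - O(14) = 12 = M
  P(15) - P(15) = 0 = A
  X(23) - E(4) = 19 = T
  Z(25) - O(14) = 11 = L
  D(3) - P(15) = 14 = O
  K(10) - E(4) = 6 = G
  W(22) - O(14) = 8 = I
  R(17) - P(15) = 2 = C
Plaintext: FORMATLOGIC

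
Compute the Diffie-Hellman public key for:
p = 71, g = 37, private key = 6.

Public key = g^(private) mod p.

Step 1: A = g^a mod p = 37^6 mod 71.
  37^1 mod 71 = 37
  37^2 mod 71 = (37 * 37) mod 71 = 20
  37^3 mod 71 = (20 * 37) mod 71 = 30
  37^4 mod 71 = (30 * 37) mod 71 = 45
  37^5 mod 71 = (45 * 37) mod 71 = 32
  37^6 mod 71 = (32 * 37) mod 71 = 48
Result: A = 48.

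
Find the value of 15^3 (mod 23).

Step 1: Compute 15^3 mod 23 step by step, reducing modulo 23 at each step.
  15^1 mod 23 = 15
  15^2 mod 23 = (15 * 15) mod 23 = 18
  15^3 mod 23 = (18 * 15) mod 23 = 17
Step 2: Result = 17.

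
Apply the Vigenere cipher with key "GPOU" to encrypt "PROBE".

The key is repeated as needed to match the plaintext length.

Step 1: Repeat key to match plaintext length:
  Plaintext: PROBE
  Key:       GPOUG
Step 2: Encrypt each letter:
  P(15) + G(6) = (15+6) mod 26 = 21 = V
  R(17) + P(15) = (17+15) mod 26 = 6 = G
  O(14) + O(14) = (14+14) mod 26 = 2 = C
  B(1) + U(20) = (1+20) mod 26 = 21 = V
  E(4) + G(6) = (4+6) mod 26 = 10 = K
Ciphertext: VGCVK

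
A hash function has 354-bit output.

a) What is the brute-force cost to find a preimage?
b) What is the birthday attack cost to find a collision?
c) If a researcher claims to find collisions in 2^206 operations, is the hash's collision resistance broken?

Step 1: Preimage resistance requires brute-force of 2^354 operations.
Step 2: Collision resistance (birthday bound) = 2^(354/2) = 2^177.
Step 3: The claimed attack costs 2^206 operations.
Step 4: Since 2^206 >= 2^177, the claimed attack is no faster than the generic birthday attack, so this does not break collision resistance.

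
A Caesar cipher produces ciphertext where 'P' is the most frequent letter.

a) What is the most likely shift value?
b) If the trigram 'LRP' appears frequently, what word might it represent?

Step 1: In English, 'E' is the most frequent letter (12.7%).
Step 2: The most frequent ciphertext letter is 'P' (position 15).
Step 3: Shift = (15 - 4) mod 26 = 11.
Step 4: Decrypt 'LRP' by shifting back 11:
  L -> A
  R -> G
  P -> E
Step 5: 'LRP' decrypts to 'AGE'.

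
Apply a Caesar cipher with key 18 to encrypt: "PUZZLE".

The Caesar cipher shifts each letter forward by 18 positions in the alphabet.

Step 1: For each letter, shift forward by 18 positions (mod 26).
  P (position 15) -> position (15+18) mod 26 = 7 -> H
  U (position 20) -> position (20+18) mod 26 = 12 -> M
  Z (position 25) -> position (25+18) mod 26 = 17 -> R
  Z (position 25) -> position (25+18) mod 26 = 17 -> R
  L (position 11) -> position (11+18) mod 26 = 3 -> D
  E (position 4) -> position (4+18) mod 26 = 22 -> W
Result: HMRRDW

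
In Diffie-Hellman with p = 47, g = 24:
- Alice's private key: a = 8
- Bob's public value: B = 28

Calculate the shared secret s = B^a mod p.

Step 1: s = B^a mod p = 28^8 mod 47.
  28^1 mod 47 = 28
  28^2 mod 47 = (28 * 28) mod 47 = 32
  28^3 mod 47 = (32 * 28) mod 47 = 3
  28^4 mod 47 = (3 * 28) mod 47 = 37
  28^5 mod 47 = (37 * 28) mod 47 = 2
  28^6 mod 47 = (2 * 28) mod 47 = 9
  28^7 mod 47 = (9 * 28) mod 47 = 17
  28^8 mod 47 = (17 * 28) mod 47 = 6
Result: shared secret = 6.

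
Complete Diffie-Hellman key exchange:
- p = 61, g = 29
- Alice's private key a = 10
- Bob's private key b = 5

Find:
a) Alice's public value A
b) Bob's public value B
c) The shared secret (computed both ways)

Step 1: A = g^a mod p = 29^10 mod 61 = 14.
Step 2: B = g^b mod p = 29^5 mod 61 = 21.
Step 3: Alice computes s = B^a mod p = 21^10 mod 61 = 48.
Step 4: Bob computes s = A^b mod p = 14^5 mod 61 = 48.
Both sides agree: shared secret = 48.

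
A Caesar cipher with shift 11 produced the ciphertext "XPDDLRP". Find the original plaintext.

Step 1: Reverse the shift by subtracting 11 from each letter position.
  X (position 23) -> position (23-11) mod 26 = 12 -> M
  P (position 15) -> position (15-11) mod 26 = 4 -> E
  D (position 3) -> position (3-11) mod 26 = 18 -> S
  D (position 3) -> position (3-11) mod 26 = 18 -> S
  L (position 11) -> position (11-11) mod 26 = 0 -> A
  R (position 17) -> position (17-11) mod 26 = 6 -> G
  P (position 15) -> position (15-11) mod 26 = 4 -> E
Decrypted message: MESSAGE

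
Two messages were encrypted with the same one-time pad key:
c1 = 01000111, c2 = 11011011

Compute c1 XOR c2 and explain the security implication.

Step 1: c1 XOR c2 = (m1 XOR k) XOR (m2 XOR k).
Step 2: By XOR associativity/commutativity: = m1 XOR m2 XOR k XOR k = m1 XOR m2.
Step 3: 01000111 XOR 11011011 = 10011100 = 156.
Step 4: The key cancels out! An attacker learns m1 XOR m2 = 156, revealing the relationship between plaintexts.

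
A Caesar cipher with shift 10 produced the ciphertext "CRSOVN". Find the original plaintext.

Step 1: Reverse the shift by subtracting 10 from each letter position.
  C (position 2) -> position (2-10) mod 26 = 18 -> S
  R (position 17) -> position (17-10) mod 26 = 7 -> H
  S (position 18) -> position (18-10) mod 26 = 8 -> I
  O (position 14) -> position (14-10) mod 26 = 4 -> E
  V (position 21) -> position (21-10) mod 26 = 11 -> L
  N (position 13) -> position (13-10) mod 26 = 3 -> D
Decrypted message: SHIELD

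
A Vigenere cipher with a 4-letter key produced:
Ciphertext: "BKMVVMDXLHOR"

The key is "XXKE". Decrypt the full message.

Step 1: Key 'XXKE' has length 4. Extended key: XXKEXXKEXXKE
Step 2: Decrypt each position:
  B(1) - X(23) = 4 = E
  K(10) - X(23) = 13 = N
  M(12) - K(10) = 2 = C
  V(21) - E(4) = 17 = R
  V(21) - X(23) = 24 = Y
  M(12) - X(23) = 15 = P
  D(3) - K(10) = 19 = T
  X(23) - E(4) = 19 = T
  L(11) - X(23) = 14 = O
  H(7) - X(23) = 10 = K
  O(14) - K(10) = 4 = E
  R(17) - E(4) = 13 = N
Plaintext: ENCRYPTTOKEN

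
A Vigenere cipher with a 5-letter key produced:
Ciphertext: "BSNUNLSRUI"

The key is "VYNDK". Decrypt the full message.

Step 1: Key 'VYNDK' has length 5. Extended key: VYNDKVYNDK
Step 2: Decrypt each position:
  B(1) - V(21) = 6 = G
  S(18) - Y(24) = 20 = U
  N(13) - N(13) = 0 = A
  U(20) - D(3) = 17 = R
  N(13) - K(10) = 3 = D
  L(11) - V(21) = 16 = Q
  S(18) - Y(24) = 20 = U
  R(17) - N(13) = 4 = E
  U(20) - D(3) = 17 = R
  I(8) - K(10) = 24 = Y
Plaintext: GUARDQUERY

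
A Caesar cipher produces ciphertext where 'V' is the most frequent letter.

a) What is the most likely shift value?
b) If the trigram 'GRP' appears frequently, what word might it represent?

Step 1: In English, 'E' is the most frequent letter (12.7%).
Step 2: The most frequent ciphertext letter is 'V' (position 21).
Step 3: Shift = (21 - 4) mod 26 = 17.
Step 4: Decrypt 'GRP' by shifting back 17:
  G -> P
  R -> A
  P -> Y
Step 5: 'GRP' decrypts to 'PAY'.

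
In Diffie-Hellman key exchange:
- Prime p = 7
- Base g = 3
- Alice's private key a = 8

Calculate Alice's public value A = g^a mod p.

Step 1: A = g^a mod p = 3^8 mod 7.
  3^1 mod 7 = 3
  3^2 mod 7 = (3 * 3) mod 7 = 2
  3^3 mod 7 = (2 * 3) mod 7 = 6
  3^4 mod 7 = (6 * 3) mod 7 = 4
  3^5 mod 7 = (4 * 3) mod 7 = 5
  3^6 mod 7 = (5 * 3) mod 7 = 1
  3^7 mod 7 = (1 * 3) mod 7 = 3
  3^8 mod 7 = (3 * 3) mod 7 = 2
Result: A = 2.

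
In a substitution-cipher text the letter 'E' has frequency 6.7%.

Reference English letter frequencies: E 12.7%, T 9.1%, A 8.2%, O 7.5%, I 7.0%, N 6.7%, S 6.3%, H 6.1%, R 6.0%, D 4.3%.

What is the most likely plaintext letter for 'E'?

Step 1: The observed frequency is 6.7%.
Step 2: Compare with English frequencies:
  E: 12.7% (difference: 6.0%)
  T: 9.1% (difference: 2.4%)
  A: 8.2% (difference: 1.5%)
  O: 7.5% (difference: 0.8%)
  I: 7.0% (difference: 0.3%)
  N: 6.7% (difference: 0.0%) <-- closest
  S: 6.3% (difference: 0.4%)
  H: 6.1% (difference: 0.6%)
  R: 6.0% (difference: 0.7%)
  D: 4.3% (difference: 2.4%)
Step 3: 'E' most likely represents 'N' (frequency 6.7%).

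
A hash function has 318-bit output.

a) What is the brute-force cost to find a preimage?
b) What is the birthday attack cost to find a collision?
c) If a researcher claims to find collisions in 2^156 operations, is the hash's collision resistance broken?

Step 1: Preimage resistance requires brute-force of 2^318 operations.
Step 2: Collision resistance (birthday bound) = 2^(318/2) = 2^159.
Step 3: The claimed attack costs 2^156 operations.
Step 4: Since 2^156 < 2^159, the claimed attack beats the generic birthday bound, so collision resistance is broken.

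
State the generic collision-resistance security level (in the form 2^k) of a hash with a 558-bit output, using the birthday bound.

Step 1: The birthday paradox gives collision probability ~50% after sqrt(2^n) = 2^(n/2) hashes.
Step 2: For 558-bit output: 2^(558/2) = 2^279.
Step 3: Approximately 2^279 hash computations needed.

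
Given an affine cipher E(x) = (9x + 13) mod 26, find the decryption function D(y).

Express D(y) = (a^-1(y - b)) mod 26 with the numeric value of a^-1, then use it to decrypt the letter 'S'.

Step 1: Find a^-1, the modular inverse of 9 mod 26.
Step 2: We need 9 * a^-1 = 1 (mod 26).
Step 3: 9 * 3 = 27 = 1 * 26 + 1, so a^-1 = 3.
Step 4: D(y) = 3(y - 13) mod 26.
Step 5: Apply to 'S' (y = 18): D(18) = 3 * (18 - 13) mod 26 = 3 * 5 mod 26 = 15 -> 'P'.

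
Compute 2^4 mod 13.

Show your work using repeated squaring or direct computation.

Step 1: Compute 2^4 mod 13 step by step, reducing modulo 13 at each step.
  2^1 mod 13 = 2
  2^2 mod 13 = (2 * 2) mod 13 = 4
  2^3 mod 13 = (4 * 2) mod 13 = 8
  2^4 mod 13 = (8 * 2) mod 13 = 3
Step 2: Result = 3.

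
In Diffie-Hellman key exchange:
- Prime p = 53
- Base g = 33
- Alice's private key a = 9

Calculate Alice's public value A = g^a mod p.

Step 1: A = g^a mod p = 33^9 mod 53.
  33^1 mod 53 = 33
  33^2 mod 53 = (33 * 33) mod 53 = 29
  33^3 mod 53 = (29 * 33) mod 53 = 3
  33^4 mod 53 = (3 * 33) mod 53 = 46
  33^5 mod 53 = (46 * 33) mod 53 = 34
  33^6 mod 53 = (34 * 33) mod 53 = 9
  33^7 mod 53 = (9 * 33) mod 53 = 32
  33^8 mod 53 = (32 * 33) mod 53 = 49
  33^9 mod 53 = (49 * 33) mod 53 = 27
Result: A = 27.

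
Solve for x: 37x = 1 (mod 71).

Step 1: We need x such that 37 * x = 1 (mod 71).
Step 2: Using the extended Euclidean algorithm or trial:
  37 * 48 = 1776 = 25 * 71 + 1.
Step 3: Since 1776 mod 71 = 1, the inverse is x = 48.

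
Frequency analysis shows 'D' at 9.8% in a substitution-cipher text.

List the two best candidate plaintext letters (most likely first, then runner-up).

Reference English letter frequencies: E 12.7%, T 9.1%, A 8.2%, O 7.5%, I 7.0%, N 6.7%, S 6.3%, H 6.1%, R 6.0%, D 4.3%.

Step 1: Observed frequency of 'D' is 9.8%.
Step 2: Compute distances to each reference frequency and sort:
  T (9.1%): difference = 0.7% <-- BEST
  A (8.2%): difference = 1.6% <-- RUNNER-UP
  O (7.5%): difference = 2.3%
  I (7.0%): difference = 2.8%
  E (12.7%): difference = 2.9%
Step 3: Most likely is 'T' (9.1%, diff 0.7%); second most likely is 'A' (8.2%, diff 1.6%).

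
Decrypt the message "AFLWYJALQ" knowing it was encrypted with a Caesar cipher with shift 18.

Step 1: Reverse the shift by subtracting 18 from each letter position.
  A (position 0) -> position (0-18) mod 26 = 8 -> I
  F (position 5) -> position (5-18) mod 26 = 13 -> N
  L (position 11) -> position (11-18) mod 26 = 19 -> T
  W (position 22) -> position (22-18) mod 26 = 4 -> E
  Y (position 24) -> position (24-18) mod 26 = 6 -> G
  J (position 9) -> position (9-18) mod 26 = 17 -> R
  A (position 0) -> position (0-18) mod 26 = 8 -> I
  L (position 11) -> position (11-18) mod 26 = 19 -> T
  Q (position 16) -> position (16-18) mod 26 = 24 -> Y
Decrypted message: INTEGRITY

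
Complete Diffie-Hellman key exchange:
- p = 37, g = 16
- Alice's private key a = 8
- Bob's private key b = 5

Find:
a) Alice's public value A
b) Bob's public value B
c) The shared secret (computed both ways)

Step 1: A = g^a mod p = 16^8 mod 37 = 7.
Step 2: B = g^b mod p = 16^5 mod 37 = 33.
Step 3: Alice computes s = B^a mod p = 33^8 mod 37 = 9.
Step 4: Bob computes s = A^b mod p = 7^5 mod 37 = 9.
Both sides agree: shared secret = 9.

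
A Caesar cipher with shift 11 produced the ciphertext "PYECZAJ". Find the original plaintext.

Step 1: Reverse the shift by subtracting 11 from each letter position.
  P (position 15) -> position (15-11) mod 26 = 4 -> E
  Y (position 24) -> position (24-11) mod 26 = 13 -> N
  E (position 4) -> position (4-11) mod 26 = 19 -> T
  C (position 2) -> position (2-11) mod 26 = 17 -> R
  Z (position 25) -> position (25-11) mod 26 = 14 -> O
  A (position 0) -> position (0-11) mod 26 = 15 -> P
  J (position 9) -> position (9-11) mod 26 = 24 -> Y
Decrypted message: ENTROPY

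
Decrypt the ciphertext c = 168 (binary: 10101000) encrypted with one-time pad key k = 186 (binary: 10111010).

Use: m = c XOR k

Step 1: XOR ciphertext with key:
  Ciphertext: 10101000
  Key:        10111010
  XOR:        00010010
Step 2: Plaintext = 00010010 = 18 in decimal.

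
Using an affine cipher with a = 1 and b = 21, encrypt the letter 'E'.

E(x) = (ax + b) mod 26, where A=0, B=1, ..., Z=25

Step 1: Convert 'E' to number: x = 4.
Step 2: E(4) = (1 * 4 + 21) mod 26 = 25 mod 26 = 25.
Step 3: Convert 25 back to letter: Z.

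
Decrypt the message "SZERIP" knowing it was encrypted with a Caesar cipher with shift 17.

Step 1: Reverse the shift by subtracting 17 from each letter position.
  S (position 18) -> position (18-17) mod 26 = 1 -> B
  Z (position 25) -> position (25-17) mod 26 = 8 -> I
  E (position 4) -> position (4-17) mod 26 = 13 -> N
  R (position 17) -> position (17-17) mod 26 = 0 -> A
  I (position 8) -> position (8-17) mod 26 = 17 -> R
  P (position 15) -> position (15-17) mod 26 = 24 -> Y
Decrypted message: BINARY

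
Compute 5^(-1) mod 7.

Step 1: We need x such that 5 * x = 1 (mod 7).
Step 2: Using the extended Euclidean algorithm or trial:
  5 * 3 = 15 = 2 * 7 + 1.
Step 3: Since 15 mod 7 = 1, the inverse is x = 3.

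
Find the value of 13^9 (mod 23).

Step 1: Compute 13^9 mod 23 step by step, reducing modulo 23 at each step.
  13^1 mod 23 = 13
  13^2 mod 23 = (13 * 13) mod 23 = 8
  13^3 mod 23 = (8 * 13) mod 23 = 12
  13^4 mod 23 = (12 * 13) mod 23 = 18
  13^5 mod 23 = (18 * 13) mod 23 = 4
  13^6 mod 23 = (4 * 13) mod 23 = 6
  13^7 mod 23 = (6 * 13) mod 23 = 9
  13^8 mod 23 = (9 * 13) mod 23 = 2
  13^9 mod 23 = (2 * 13) mod 23 = 3
Step 2: Result = 3.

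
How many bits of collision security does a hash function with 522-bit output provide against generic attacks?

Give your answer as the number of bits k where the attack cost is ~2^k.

Step 1: The hash has a 522-bit output.
Step 2: Collision resistance means it should be infeasible to find any x != y with h(x) = h(y).
By the birthday bound, a generic collision search succeeds after about sqrt(2^522) = 2^(522/2) = 2^261 evaluations.
Step 3: Security level = 261 bits.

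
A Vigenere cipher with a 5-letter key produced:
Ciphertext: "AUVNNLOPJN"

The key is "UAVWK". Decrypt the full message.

Step 1: Key 'UAVWK' has length 5. Extended key: UAVWKUAVWK
Step 2: Decrypt each position:
  A(0) - U(20) = 6 = G
  U(20) - A(0) = 20 = U
  V(21) - V(21) = 0 = A
  N(13) - W(22) = 17 = R
  N(13) - K(10) = 3 = D
  L(11) - U(20) = 17 = R
  O(14) - A(0) = 14 = O
  P(15) - V(21) = 20 = U
  J(9) - W(22) = 13 = N
  N(13) - K(10) = 3 = D
Plaintext: GUARDROUND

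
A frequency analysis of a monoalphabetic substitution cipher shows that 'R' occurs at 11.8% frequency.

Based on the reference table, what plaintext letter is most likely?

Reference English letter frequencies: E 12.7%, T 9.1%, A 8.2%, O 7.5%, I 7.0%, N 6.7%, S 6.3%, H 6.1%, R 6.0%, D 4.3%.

Step 1: The observed frequency is 11.8%.
Step 2: Compare with English frequencies:
  E: 12.7% (difference: 0.9%) <-- closest
  T: 9.1% (difference: 2.7%)
  A: 8.2% (difference: 3.6%)
  O: 7.5% (difference: 4.3%)
  I: 7.0% (difference: 4.8%)
  N: 6.7% (difference: 5.1%)
  S: 6.3% (difference: 5.5%)
  H: 6.1% (difference: 5.7%)
  R: 6.0% (difference: 5.8%)
  D: 4.3% (difference: 7.5%)
Step 3: 'R' most likely represents 'E' (frequency 12.7%).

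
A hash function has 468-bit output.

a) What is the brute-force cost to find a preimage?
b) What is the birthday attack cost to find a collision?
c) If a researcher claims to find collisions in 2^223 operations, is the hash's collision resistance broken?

Step 1: Preimage resistance requires brute-force of 2^468 operations.
Step 2: Collision resistance (birthday bound) = 2^(468/2) = 2^234.
Step 3: The claimed attack costs 2^223 operations.
Step 4: Since 2^223 < 2^234, the claimed attack beats the generic birthday bound, so collision resistance is broken.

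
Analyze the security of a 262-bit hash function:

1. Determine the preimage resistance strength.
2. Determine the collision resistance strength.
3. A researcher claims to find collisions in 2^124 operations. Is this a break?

Step 1: Preimage resistance requires brute-force of 2^262 operations.
Step 2: Collision resistance (birthday bound) = 2^(262/2) = 2^131.
Step 3: The claimed attack costs 2^124 operations.
Step 4: Since 2^124 < 2^131, the claimed attack beats the generic birthday bound, so collision resistance is broken.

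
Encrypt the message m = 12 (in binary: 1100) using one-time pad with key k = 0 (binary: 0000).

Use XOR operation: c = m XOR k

Step 1: Write out the XOR operation bit by bit:
  Message: 1100
  Key:     0000
  XOR:     1100
Step 2: Convert to decimal: 1100 = 12.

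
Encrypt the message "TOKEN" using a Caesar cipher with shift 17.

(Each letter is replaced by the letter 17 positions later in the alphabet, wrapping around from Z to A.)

Step 1: For each letter, shift forward by 17 positions (mod 26).
  T (position 19) -> position (19+17) mod 26 = 10 -> K
  O (position 14) -> position (14+17) mod 26 = 5 -> F
  K (position 10) -> position (10+17) mod 26 = 1 -> B
  E (position 4) -> position (4+17) mod 26 = 21 -> V
  N (position 13) -> position (13+17) mod 26 = 4 -> E
Result: KFBVE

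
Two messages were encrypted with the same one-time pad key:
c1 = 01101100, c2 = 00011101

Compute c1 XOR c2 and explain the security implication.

Step 1: c1 XOR c2 = (m1 XOR k) XOR (m2 XOR k).
Step 2: By XOR associativity/commutativity: = m1 XOR m2 XOR k XOR k = m1 XOR m2.
Step 3: 01101100 XOR 00011101 = 01110001 = 113.
Step 4: The key cancels out! An attacker learns m1 XOR m2 = 113, revealing the relationship between plaintexts.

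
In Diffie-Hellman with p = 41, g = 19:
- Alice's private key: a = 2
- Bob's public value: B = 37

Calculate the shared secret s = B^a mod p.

Step 1: s = B^a mod p = 37^2 mod 41.
  37^1 mod 41 = 37
  37^2 mod 41 = (37 * 37) mod 41 = 16
Result: shared secret = 16.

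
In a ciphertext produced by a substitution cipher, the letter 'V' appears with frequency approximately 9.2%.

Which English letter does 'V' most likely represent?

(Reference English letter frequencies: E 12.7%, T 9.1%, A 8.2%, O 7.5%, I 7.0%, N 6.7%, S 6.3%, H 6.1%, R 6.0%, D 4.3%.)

Step 1: The observed frequency is 9.2%.
Step 2: Compare with English frequencies:
  E: 12.7% (difference: 3.5%)
  T: 9.1% (difference: 0.1%) <-- closest
  A: 8.2% (difference: 1.0%)
  O: 7.5% (difference: 1.7%)
  I: 7.0% (difference: 2.2%)
  N: 6.7% (difference: 2.5%)
  S: 6.3% (difference: 2.9%)
  H: 6.1% (difference: 3.1%)
  R: 6.0% (difference: 3.2%)
  D: 4.3% (difference: 4.9%)
Step 3: 'V' most likely represents 'T' (frequency 9.1%).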